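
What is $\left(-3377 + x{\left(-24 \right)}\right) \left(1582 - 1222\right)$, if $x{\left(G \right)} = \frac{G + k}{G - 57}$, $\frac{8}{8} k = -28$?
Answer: $- \frac{10939400}{9} \approx -1.2155 \cdot 10^{6}$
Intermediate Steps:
$k = -28$
$x{\left(G \right)} = \frac{-28 + G}{-57 + G}$ ($x{\left(G \right)} = \frac{G - 28}{G - 57} = \frac{-28 + G}{-57 + G}$)
$\left(-3377 + x{\left(-24 \right)}\right) \left(1582 - 1222\right) = \left(-3377 + \frac{-28 - 24}{-57 - 24}\right) \left(1582 - 1222\right) = \left(-3377 + \frac{1}{-81} \left(-52\right)\right) 360 = \left(-3377 - - \frac{52}{81}\right) 360 = \left(-3377 + \frac{52}{81}\right) 360 = \left(- \frac{273485}{81}\right) 360 = - \frac{10939400}{9}$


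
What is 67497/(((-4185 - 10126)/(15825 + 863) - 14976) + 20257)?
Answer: 1126389936/88115017 ≈ 12.783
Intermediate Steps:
67497/(((-4185 - 10126)/(15825 + 863) - 14976) + 20257) = 67497/((-14311/16688 - 14976) + 20257) = 67497/(-249933799/16688 + 20257) = 67497/(88115017/16688) = 67497*(16688/88115017) = 1126389936/88115017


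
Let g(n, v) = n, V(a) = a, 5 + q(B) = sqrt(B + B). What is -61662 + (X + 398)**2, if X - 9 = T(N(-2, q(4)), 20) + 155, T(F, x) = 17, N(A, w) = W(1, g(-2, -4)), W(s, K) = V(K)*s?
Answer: 273579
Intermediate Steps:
q(B) = -5 + sqrt(2)*sqrt(B) (q(B) = -5 + sqrt(B + B) = -5 + sqrt(2*B) = -5 + sqrt(2)*sqrt(B))
W(s, K) = K*s
N(A, w) = -2 (N(A, w) = -2*1 = -2)
X = 181 (X = 9 + (17 + 155) = 9 + 172 = 181)
-61662 + (X + 398)**2 = -61662 + (181 + 398)**2 = -61662 + 579**2 = -61662 + 335241 = 273579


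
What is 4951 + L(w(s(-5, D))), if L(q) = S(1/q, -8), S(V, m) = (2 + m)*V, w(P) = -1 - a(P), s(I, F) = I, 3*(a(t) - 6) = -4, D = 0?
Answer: 84185/17 ≈ 4952.1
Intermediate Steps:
a(t) = 14/3 (a(t) = 6 + (1/3)*(-4) = 6 - 4/3 = 14/3)
w(P) = -17/3 (w(P) = -1 - 1*14/3 = -1 - 14/3 = -17/3)
S(V, m) = V*(2 + m)
L(q) = -6/q (L(q) = (1/q)*(2 - 8) = -6/q)
4951 + L(w(s(-5, D))) = 4951 - 6/(-17/3) = 4951 - 6*(-3/17) = 4951 + 18/17 = 84185/17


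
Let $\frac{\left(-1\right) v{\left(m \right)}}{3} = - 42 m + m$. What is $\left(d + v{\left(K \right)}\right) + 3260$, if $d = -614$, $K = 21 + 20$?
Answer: $7689$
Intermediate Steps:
$K = 41$
$v{\left(m \right)} = 123 m$ ($v{\left(m \right)} = - 3 \left(- 42 m + m\right) = - 3 \left(- 41 m\right) = 123 m$)
$\left(d + v{\left(K \right)}\right) + 3260 = \left(-614 + 123 \cdot 41\right) + 3260 = \left(-614 + 5043\right) + 3260 = 4429 + 3260 = 7689$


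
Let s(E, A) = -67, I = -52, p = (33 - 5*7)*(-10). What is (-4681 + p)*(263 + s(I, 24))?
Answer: -913556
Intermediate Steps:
p = 20 (p = (33 - 35)*(-10) = -2*(-10) = 20)
(-4681 + p)*(263 + s(I, 24)) = (-4681 + 20)*(263 - 67) = -4661*196 = -913556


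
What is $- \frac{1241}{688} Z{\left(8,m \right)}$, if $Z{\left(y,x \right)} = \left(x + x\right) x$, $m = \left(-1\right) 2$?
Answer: $- \frac{1241}{86} \approx -14.43$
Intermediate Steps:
$m = -2$
$Z{\left(y,x \right)} = 2 x^{2}$ ($Z{\left(y,x \right)} = 2 x x = 2 x^{2}$)
$- \frac{1241}{688} Z{\left(8,m \right)} = - \frac{1241}{688} \cdot 2 \left(-2\right)^{2} = \left(-1241\right) \frac{1}{688} \cdot 2 \cdot 4 = \left(- \frac{1241}{688}\right) 8 = - \frac{1241}{86}$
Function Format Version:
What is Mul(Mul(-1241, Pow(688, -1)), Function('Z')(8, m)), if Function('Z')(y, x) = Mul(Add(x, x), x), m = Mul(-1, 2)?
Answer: Rational(-1241, 86) ≈ -14.430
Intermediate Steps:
m = -2
Function('Z')(y, x) = Mul(2, Pow(x, 2)) (Function('Z')(y, x) = Mul(Mul(2, x), x) = Mul(2, Pow(x, 2)))
Mul(Mul(-1241, Pow(688, -1)), Function('Z')(8, m)) = Mul(Mul(-1241, Pow(688, -1)), Mul(2, Pow(-2, 2))) = Mul(Mul(-1241, Rational(1, 688)), Mul(2, 4)) = Mul(Rational(-1241, 688), 8) = Rational(-1241, 86)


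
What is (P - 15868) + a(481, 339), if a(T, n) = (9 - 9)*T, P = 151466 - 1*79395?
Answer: 56203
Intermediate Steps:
P = 72071 (P = 151466 - 79395 = 72071)
a(T, n) = 0 (a(T, n) = 0*T = 0)
(P - 15868) + a(481, 339) = (72071 - 15868) + 0 = 56203 + 0 = 56203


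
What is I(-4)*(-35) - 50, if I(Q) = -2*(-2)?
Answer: -190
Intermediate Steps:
I(Q) = 4
I(-4)*(-35) - 50 = 4*(-35) - 50 = -140 - 50 = -190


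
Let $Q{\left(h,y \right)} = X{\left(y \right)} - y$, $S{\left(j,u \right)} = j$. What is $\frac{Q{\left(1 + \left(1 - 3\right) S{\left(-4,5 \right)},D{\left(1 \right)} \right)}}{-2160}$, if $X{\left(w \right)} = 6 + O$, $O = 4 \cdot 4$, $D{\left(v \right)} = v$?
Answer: $- \frac{7}{720} \approx -0.0097222$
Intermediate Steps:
$O = 16$
$X{\left(w \right)} = 22$ ($X{\left(w \right)} = 6 + 16 = 22$)
$Q{\left(h,y \right)} = 22 - y$
$\frac{Q{\left(1 + \left(1 - 3\right) S{\left(-4,5 \right)},D{\left(1 \right)} \right)}}{-2160} = \frac{22 - 1}{-2160} = \left(22 - 1\right) \left(- \frac{1}{2160}\right) = 21 \left(- \frac{1}{2160}\right) = - \frac{7}{720}$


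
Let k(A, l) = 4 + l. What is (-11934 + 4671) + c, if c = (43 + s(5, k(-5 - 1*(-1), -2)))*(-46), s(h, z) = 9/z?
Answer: -9448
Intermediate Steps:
c = -2185 (c = (43 + 9/(4 - 2))*(-46) = (43 + 9/2)*(-46) = (95/2)*(-46) = -2185)
(-11934 + 4671) + c = (-11934 + 4671) - 2185 = -7263 - 2185 = -9448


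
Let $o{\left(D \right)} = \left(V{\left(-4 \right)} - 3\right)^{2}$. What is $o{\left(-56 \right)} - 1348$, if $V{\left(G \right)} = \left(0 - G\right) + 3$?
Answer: $-1332$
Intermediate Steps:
$V{\left(G \right)} = 3 - G$ ($V{\left(G \right)} = - G + 3 = 3 - G$)
$o{\left(D \right)} = 16$ ($o{\left(D \right)} = \left(\left(3 - -4\right) - 3\right)^{2} = \left(\left(3 + 4\right) - 3\right)^{2} = \left(7 - 3\right)^{2} = 4^{2} = 16$)
$o{\left(-56 \right)} - 1348 = 16 - 1348 = -1332$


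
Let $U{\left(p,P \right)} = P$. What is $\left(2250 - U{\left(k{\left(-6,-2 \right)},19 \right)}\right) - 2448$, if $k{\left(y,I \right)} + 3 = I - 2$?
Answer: $-217$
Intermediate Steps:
$k{\left(y,I \right)} = -5 + I$ ($k{\left(y,I \right)} = -3 + \left(I - 2\right) = -3 + \left(-2 + I\right) = -5 + I$)
$\left(2250 - U{\left(k{\left(-6,-2 \right)},19 \right)}\right) - 2448 = \left(2250 - 19\right) - 2448 = 2231 - 2448 = -217$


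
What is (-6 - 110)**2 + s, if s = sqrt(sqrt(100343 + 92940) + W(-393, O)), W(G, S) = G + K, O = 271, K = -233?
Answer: 13456 + sqrt(-626 + sqrt(193283)) ≈ 13456.0 + 13.651*I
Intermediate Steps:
W(G, S) = -233 + G (W(G, S) = G - 233 = -233 + G)
s = sqrt(-626 + sqrt(193283)) (s = sqrt(sqrt(100343 + 92940) + (-233 - 393)) = sqrt(sqrt(193283) - 626) = sqrt(-626 + sqrt(193283)) ≈ 13.651*I)
(-6 - 110)**2 + s = (-6 - 110)**2 + sqrt(-626 + sqrt(193283)) = (-116)**2 + sqrt(-626 + sqrt(193283)) = 13456 + sqrt(-626 + sqrt(193283))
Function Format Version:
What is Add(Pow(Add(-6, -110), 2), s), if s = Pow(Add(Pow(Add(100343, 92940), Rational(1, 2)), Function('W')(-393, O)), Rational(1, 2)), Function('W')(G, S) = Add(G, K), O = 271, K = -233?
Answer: Add(13456, Pow(Add(-626, Pow(193283, Rational(1, 2))), Rational(1, 2))) ≈ Add(13456., Mul(13.651, I))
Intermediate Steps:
Function('W')(G, S) = Add(-233, G) (Function('W')(G, S) = Add(G, -233) = Add(-233, G))
s = Pow(Add(-626, Pow(193283, Rational(1, 2))), Rational(1, 2)) (s = Pow(Add(Pow(Add(100343, 92940), Rational(1, 2)), Add(-233, -393)), Rational(1, 2)) = Pow(Add(Pow(193283, Rational(1, 2)), -626), Rational(1, 2)) = Pow(Add(-626, Pow(193283, Rational(1, 2))), Rational(1, 2)) ≈ Mul(13.651, I))
Add(Pow(Add(-6, -110), 2), s) = Add(Pow(Add(-6, -110), 2), Pow(Add(-626, Pow(193283, Rational(1, 2))), Rational(1, 2))) = Add(Pow(-116, 2), Pow(Add(-626, Pow(193283, Rational(1, 2))), Rational(1, 2))) = Add(13456, Pow(Add(-626, Pow(193283, Rational(1, 2))), Rational(1, 2)))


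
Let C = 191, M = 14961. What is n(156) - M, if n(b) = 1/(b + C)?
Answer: -5191466/347 ≈ -14961.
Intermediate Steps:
n(b) = 1/(191 + b) (n(b) = 1/(b + 191) = 1/(191 + b))
n(156) - M = 1/(191 + 156) - 1*14961 = 1/347 - 14961 = -5191466/347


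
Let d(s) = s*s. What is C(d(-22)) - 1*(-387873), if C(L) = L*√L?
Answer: 398521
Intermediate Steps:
d(s) = s²
C(L) = L^(3/2)
C(d(-22)) - 1*(-387873) = ((-22)²)^(3/2) - 1*(-387873) = 484^(3/2) + 387873 = 10648 + 387873 = 398521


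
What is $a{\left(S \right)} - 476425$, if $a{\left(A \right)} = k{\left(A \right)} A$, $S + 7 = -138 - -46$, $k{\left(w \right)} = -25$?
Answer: $-473950$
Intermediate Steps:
$S = -99$ ($S = -7 - 92 = -99$)
$a{\left(A \right)} = - 25 A$
$a{\left(S \right)} - 476425 = \left(-25\right) \left(-99\right) - 476425 = 2475 - 476425 = -473950$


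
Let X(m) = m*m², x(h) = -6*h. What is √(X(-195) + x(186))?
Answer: 3*I*√823999 ≈ 2723.2*I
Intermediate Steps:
X(m) = m³
√(X(-195) + x(186)) = √((-195)³ - 6*186) = √(-7414875 - 1116) = √(-7415991) = 3*I*√823999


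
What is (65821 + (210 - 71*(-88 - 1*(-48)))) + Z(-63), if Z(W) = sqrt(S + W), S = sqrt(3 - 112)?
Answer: 68871 + sqrt(-63 + I*sqrt(109)) ≈ 68872.0 + 7.9643*I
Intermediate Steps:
S = I*sqrt(109) (S = sqrt(-109) = I*sqrt(109) ≈ 10.44*I)
Z(W) = sqrt(W + I*sqrt(109)) (Z(W) = sqrt(I*sqrt(109) + W) = sqrt(W + I*sqrt(109)))
(65821 + (210 - 71*(-88 - 1*(-48)))) + Z(-63) = (65821 + (210 - 71*(-88 - 1*(-48)))) + sqrt(-63 + I*sqrt(109)) = (65821 + (210 - 71*(-88 + 48))) + sqrt(-63 + I*sqrt(109)) = (65821 + (210 - 71*(-40))) + sqrt(-63 + I*sqrt(109)) = (65821 + (210 + 2840)) + sqrt(-63 + I*sqrt(109)) = (65821 + 3050) + sqrt(-63 + I*sqrt(109)) = 68871 + sqrt(-63 + I*sqrt(109))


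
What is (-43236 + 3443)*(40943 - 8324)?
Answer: -1298007867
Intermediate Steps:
(-43236 + 3443)*(40943 - 8324) = -39793*32619 = -1298007867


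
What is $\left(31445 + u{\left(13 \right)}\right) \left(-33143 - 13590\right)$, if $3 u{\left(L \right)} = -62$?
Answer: $- \frac{4405660109}{3} \approx -1.4686 \cdot 10^{9}$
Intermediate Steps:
$u{\left(L \right)} = - \frac{62}{3}$ ($u{\left(L \right)} = \frac{1}{3} \left(-62\right) = - \frac{62}{3}$)
$\left(31445 + u{\left(13 \right)}\right) \left(-33143 - 13590\right) = \left(31445 - \frac{62}{3}\right) \left(-33143 - 13590\right) = \frac{94273}{3} \left(-46733\right) = - \frac{4405660109}{3}$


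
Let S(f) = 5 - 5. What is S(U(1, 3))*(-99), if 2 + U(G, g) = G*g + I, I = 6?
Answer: 0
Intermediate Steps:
U(G, g) = 4 + G*g (U(G, g) = -2 + (G*g + 6) = -2 + (6 + G*g) = 4 + G*g)
S(f) = 0
S(U(1, 3))*(-99) = 0*(-99) = 0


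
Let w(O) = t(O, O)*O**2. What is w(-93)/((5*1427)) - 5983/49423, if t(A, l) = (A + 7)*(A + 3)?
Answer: 661698810055/70526621 ≈ 9382.3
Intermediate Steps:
t(A, l) = (3 + A)*(7 + A) (t(A, l) = (7 + A)*(3 + A) = (3 + A)*(7 + A))
w(O) = O**2*(21 + O**2 + 10*O) (w(O) = (21 + O**2 + 10*O)*O**2 = O**2*(21 + O**2 + 10*O))
w(-93)/((5*1427)) - 5983/49423 = ((-93)**2*(21 + (-93)**2 + 10*(-93)))/((5*1427)) - 5983/49423 = (8649*(21 + 8649 - 930))/7135 - 5983*1/49423 = (8649*7740)*(1/7135) - 5983/49423 = 66943260*(1/7135) - 5983/49423 = 13388652/1427 - 5983/49423 = 661698810055/70526621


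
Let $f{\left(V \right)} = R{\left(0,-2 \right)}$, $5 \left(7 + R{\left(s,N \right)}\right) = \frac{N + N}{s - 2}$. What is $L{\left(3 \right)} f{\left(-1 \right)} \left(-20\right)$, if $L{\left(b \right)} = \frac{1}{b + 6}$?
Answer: $\frac{44}{3} \approx 14.667$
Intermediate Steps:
$R{\left(s,N \right)} = -7 + \frac{2 N}{5 \left(-2 + s\right)}$ ($R{\left(s,N \right)} = -7 + \frac{\left(N + N\right) \frac{1}{s - 2}}{5} = -7 + \frac{2 N \frac{1}{-2 + s}}{5} = -7 + \frac{2 N}{5 \left(-2 + s\right)}$)
$f{\left(V \right)} = - \frac{33}{5}$ ($f{\left(V \right)} = \frac{70 - 0 + 2 \left(-2\right)}{5 \left(-2 + 0\right)} = \frac{70 + 0 - 4}{5 \left(-2\right)} = \frac{1}{5} \left(- \frac{1}{2}\right) 66 = - \frac{33}{5}$)
$L{\left(b \right)} = \frac{1}{6 + b}$
$L{\left(3 \right)} f{\left(-1 \right)} \left(-20\right) = \frac{1}{6 + 3} \left(- \frac{33}{5}\right) \left(-20\right) = \frac{1}{9} \left(- \frac{33}{5}\right) \left(-20\right) = \left(- \frac{11}{15}\right) \left(-20\right) = \frac{44}{3}$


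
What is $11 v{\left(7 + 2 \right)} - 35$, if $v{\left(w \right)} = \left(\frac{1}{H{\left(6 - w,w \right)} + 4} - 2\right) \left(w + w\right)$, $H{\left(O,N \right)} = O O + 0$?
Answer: $- \frac{5405}{13} \approx -415.77$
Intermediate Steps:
$H{\left(O,N \right)} = O^{2}$ ($H{\left(O,N \right)} = O^{2} + 0 = O^{2}$)
$v{\left(w \right)} = 2 w \left(-2 + \frac{1}{4 + \left(6 - w\right)^{2}}\right)$ ($v{\left(w \right)} = \left(\frac{1}{\left(6 - w\right)^{2} + 4} - 2\right) \left(w + w\right) = \left(\frac{1}{4 + \left(6 - w\right)^{2}} - 2\right) 2 w = \left(-2 + \frac{1}{4 + \left(6 - w\right)^{2}}\right) 2 w = 2 w \left(-2 + \frac{1}{4 + \left(6 - w\right)^{2}}\right)$)
$11 v{\left(7 + 2 \right)} - 35 = 11 \left(- \frac{2 \left(7 + 2\right) \left(7 + 2 \left(-6 + \left(7 + 2\right)\right)^{2}\right)}{4 + \left(-6 + \left(7 + 2\right)\right)^{2}}\right) - 35 = 11 \left(\left(-2\right) 9 \frac{1}{4 + \left(-6 + 9\right)^{2}} \left(7 + 2 \left(-6 + 9\right)^{2}\right)\right) - 35 = 11 \left(\left(-2\right) 9 \frac{1}{4 + 3^{2}} \left(7 + 2 \cdot 3^{2}\right)\right) - 35 = 11 \left(\left(-2\right) 9 \frac{1}{4 + 9} \left(7 + 2 \cdot 9\right)\right) - 35 = 11 \left(\left(-2\right) 9 \cdot \frac{1}{13} \left(7 + 18\right)\right) - 35 = 11 \left(\left(-2\right) 9 \cdot \frac{1}{13} \cdot 25\right) - 35 = 11 \left(- \frac{450}{13}\right) - 35 = - \frac{4950}{13} - 35 = - \frac{5405}{13}$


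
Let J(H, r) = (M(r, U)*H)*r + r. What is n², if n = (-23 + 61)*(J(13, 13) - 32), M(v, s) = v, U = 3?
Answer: 6849879696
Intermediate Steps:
J(H, r) = r + H*r² (J(H, r) = (r*H)*r + r = (H*r)*r + r = H*r² + r = r + H*r²)
n = 82764 (n = (-23 + 61)*(13*(1 + 13*13) - 32) = 38*(13*(1 + 169) - 32) = 38*(13*170 - 32) = 38*(2210 - 32) = 38*2178 = 82764)
n² = 82764² = 6849879696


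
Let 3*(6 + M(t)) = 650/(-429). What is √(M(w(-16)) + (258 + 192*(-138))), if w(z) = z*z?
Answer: 13*I*√169114/33 ≈ 162.0*I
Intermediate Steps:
w(z) = z²
M(t) = -644/99 (M(t) = -6 + (650/(-429))/3 = -6 + (650*(-1/429))/3 = -6 + (⅓)*(-50/33) = -6 - 50/99 = -644/99)
√(M(w(-16)) + (258 + 192*(-138))) = √(-644/99 + (258 + 192*(-138))) = √(-644/99 + (258 - 26496)) = √(-644/99 - 26238) = √(-2598206/99) = 13*I*√169114/33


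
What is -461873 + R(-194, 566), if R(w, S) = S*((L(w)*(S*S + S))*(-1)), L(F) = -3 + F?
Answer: 35782982971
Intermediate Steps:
R(w, S) = -S*(-3 + w)*(S + S²) (R(w, S) = S*(((-3 + w)*(S*S + S))*(-1)) = S*(((-3 + w)*(S² + S))*(-1)) = S*(((-3 + w)*(S + S²))*(-1)) = S*(-(-3 + w)*(S + S²)) = -S*(-3 + w)*(S + S²))
-461873 + R(-194, 566) = -461873 - 1*566²*(1 + 566)*(-3 - 194) = -461873 - 1*320356*567*(-197) = -461873 + 35783444844 = 35782982971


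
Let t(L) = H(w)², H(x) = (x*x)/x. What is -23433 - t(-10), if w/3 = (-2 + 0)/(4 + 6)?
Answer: -585834/25 ≈ -23433.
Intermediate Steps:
w = -⅗ (w = 3*((-2 + 0)/(4 + 6)) = 3*(-2/10) = 3*(-2*⅒) = 3*(-⅕) = -⅗ ≈ -0.60000)
H(x) = x (H(x) = x²/x = x)
t(L) = 9/25 (t(L) = (-⅗)² = 9/25)
-23433 - t(-10) = -23433 - 1*9/25 = -23433 - 9/25 = -585834/25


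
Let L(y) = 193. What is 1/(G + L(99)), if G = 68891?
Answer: 1/69084 ≈ 1.4475e-5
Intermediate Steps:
1/(G + L(99)) = 1/(68891 + 193) = 1/69084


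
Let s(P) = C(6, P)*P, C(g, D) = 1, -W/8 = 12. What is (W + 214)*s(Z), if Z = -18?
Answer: -2124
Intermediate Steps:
W = -96 (W = -8*12 = -96)
s(P) = P (s(P) = 1*P = P)
(W + 214)*s(Z) = (-96 + 214)*(-18) = 118*(-18) = -2124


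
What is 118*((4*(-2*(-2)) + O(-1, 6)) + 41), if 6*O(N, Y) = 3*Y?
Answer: 7080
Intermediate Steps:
O(N, Y) = Y/2 (O(N, Y) = (3*Y)/6 = Y/2)
118*((4*(-2*(-2)) + O(-1, 6)) + 41) = 118*((4*(-2*(-2)) + (½)*6) + 41) = 118*((4*4 + 3) + 41) = 118*((16 + 3) + 41) = 118*(19 + 41) = 118*60 = 7080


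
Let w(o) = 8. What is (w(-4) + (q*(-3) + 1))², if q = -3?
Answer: 324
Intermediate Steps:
(w(-4) + (q*(-3) + 1))² = (8 + (-3*(-3) + 1))² = (8 + (9 + 1))² = (8 + 10)² = 18² = 324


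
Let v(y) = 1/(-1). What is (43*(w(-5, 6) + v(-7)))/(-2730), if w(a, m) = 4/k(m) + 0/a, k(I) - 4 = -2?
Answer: -43/2730 ≈ -0.015751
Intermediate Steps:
v(y) = -1
k(I) = 2 (k(I) = 4 - 2 = 2)
w(a, m) = 2 (w(a, m) = 4/2 + 0/a = 4*(1/2) + 0 = 2 + 0 = 2)
(43*(w(-5, 6) + v(-7)))/(-2730) = (43*(2 - 1))/(-2730) = (43*1)*(-1/2730) = 43*(-1/2730) = -43/2730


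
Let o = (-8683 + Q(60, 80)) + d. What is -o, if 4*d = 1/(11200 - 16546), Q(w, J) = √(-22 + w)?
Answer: 185677273/21384 - √38 ≈ 8676.8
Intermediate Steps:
d = -1/21384 (d = 1/(4*(11200 - 16546)) = (¼)/(-5346) = (¼)*(-1/5346) = -1/21384 ≈ -4.6764e-5)
o = -185677273/21384 + √38 (o = (-8683 + √(-22 + 60)) - 1/21384 = (-8683 + √38) - 1/21384 = -185677273/21384 + √38 ≈ -8676.8)
-o = -(-185677273/21384 + √38) = 185677273/21384 - √38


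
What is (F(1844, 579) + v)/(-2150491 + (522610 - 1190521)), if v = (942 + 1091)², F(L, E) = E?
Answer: -2066834/1409201 ≈ -1.4667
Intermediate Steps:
v = 4133089 (v = 2033² = 4133089)
(F(1844, 579) + v)/(-2150491 + (522610 - 1190521)) = (579 + 4133089)/(-2150491 + (522610 - 1190521)) = 4133668/(-2150491 - 667911) = 4133668/(-2818402) = 4133668*(-1/2818402) = -2066834/1409201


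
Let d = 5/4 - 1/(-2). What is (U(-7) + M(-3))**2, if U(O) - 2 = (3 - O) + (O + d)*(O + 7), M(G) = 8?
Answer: 400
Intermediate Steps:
d = 7/4 (d = 5*(1/4) - 1*(-1/2) = 5/4 + 1/2 = 7/4 ≈ 1.7500)
U(O) = 5 - O + (7 + O)*(7/4 + O) (U(O) = 2 + ((3 - O) + (O + 7/4)*(O + 7)) = 2 + ((3 - O) + (7/4 + O)*(7 + O)) = 2 + ((3 - O) + (7 + O)*(7/4 + O)) = 2 + (3 - O + (7 + O)*(7/4 + O)) = 5 - O + (7 + O)*(7/4 + O))
(U(-7) + M(-3))**2 = ((69/4 + (-7)**2 + (31/4)*(-7)) + 8)**2 = ((69/4 + 49 - 217/4) + 8)**2 = (12 + 8)**2 = 20**2 = 400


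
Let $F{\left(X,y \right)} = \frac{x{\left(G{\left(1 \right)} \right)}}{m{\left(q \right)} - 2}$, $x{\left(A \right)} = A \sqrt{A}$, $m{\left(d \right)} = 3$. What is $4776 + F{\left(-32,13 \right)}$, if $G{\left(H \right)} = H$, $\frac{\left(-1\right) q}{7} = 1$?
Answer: $4777$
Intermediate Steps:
$q = -7$ ($q = \left(-7\right) 1 = -7$)
$x{\left(A \right)} = A^{\frac{3}{2}}$
$F{\left(X,y \right)} = 1$ ($F{\left(X,y \right)} = \frac{1^{\frac{3}{2}}}{3 - 2} = 1^{-1} \cdot 1 = 1 \cdot 1 = 1$)
$4776 + F{\left(-32,13 \right)} = 4776 + 1 = 4777$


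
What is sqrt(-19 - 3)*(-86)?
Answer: -86*I*sqrt(22) ≈ -403.38*I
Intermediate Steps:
sqrt(-19 - 3)*(-86) = sqrt(-22)*(-86) = (I*sqrt(22))*(-86) = -86*I*sqrt(22)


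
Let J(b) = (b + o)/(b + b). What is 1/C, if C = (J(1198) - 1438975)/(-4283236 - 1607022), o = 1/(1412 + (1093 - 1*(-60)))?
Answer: 36199994200920/8843563143629 ≈ 4.0934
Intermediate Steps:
o = 1/2565 (o = 1/(1412 + (1093 + 60)) = 1/(1412 + 1153) = 1/2565 ≈ 0.00038986)
J(b) = (1/2565 + b)/(2*b) (J(b) = (b + 1/2565)/(b + b) = (1/2565 + b)/((2*b)) = (1/2565 + b)*(1/(2*b)) = (1/2565 + b)/(2*b))
C = 8843563143629/36199994200920 (C = ((1/5130)*(1 + 2565*1198)/1198 - 1438975)/(-4283236 - 1607022) = ((1/5130)*(1/1198)*(1 + 3072870) - 1438975)/(-5890258) = ((1/5130)*(1/1198)*3072871 - 1438975)*(-1/5890258) = (3072871/6145740 - 1438975)*(-1/5890258) = -8843563143629/6145740*(-1/5890258) = 8843563143629/36199994200920 ≈ 0.24430)
1/C = 1/(8843563143629/36199994200920) = 36199994200920/8843563143629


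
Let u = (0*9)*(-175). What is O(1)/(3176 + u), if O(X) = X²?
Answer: 1/3176 ≈ 0.00031486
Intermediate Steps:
u = 0 (u = 0*(-175) = 0)
O(1)/(3176 + u) = 1²/(3176 + 0) = 1/3176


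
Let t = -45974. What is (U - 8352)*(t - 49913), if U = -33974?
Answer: 4058513162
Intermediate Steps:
(U - 8352)*(t - 49913) = (-33974 - 8352)*(-45974 - 49913) = -42326*(-95887) = 4058513162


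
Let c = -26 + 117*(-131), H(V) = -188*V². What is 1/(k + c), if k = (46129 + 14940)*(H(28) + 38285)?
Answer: -1/6663070736 ≈ -1.5008e-10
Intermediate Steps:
c = -15353 (c = -26 - 15327 = -15353)
k = -6663055383 (k = (46129 + 14940)*(-188*28² + 38285) = 61069*(-188*784 + 38285) = 61069*(-147392 + 38285) = 61069*(-109107) = -6663055383)
1/(k + c) = 1/(-6663055383 - 15353) = 1/(-6663070736) = -1/6663070736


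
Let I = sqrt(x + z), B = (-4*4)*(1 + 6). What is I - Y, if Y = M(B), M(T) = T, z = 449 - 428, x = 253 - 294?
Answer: 112 + 2*I*sqrt(5) ≈ 112.0 + 4.4721*I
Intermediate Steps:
x = -41
B = -112 (B = -16*7 = -112)
z = 21
I = 2*I*sqrt(5) (I = sqrt(-41 + 21) = sqrt(-20) = 2*I*sqrt(5) ≈ 4.4721*I)
Y = -112
I - Y = 2*I*sqrt(5) - 1*(-112) = 2*I*sqrt(5) + 112 = 112 + 2*I*sqrt(5)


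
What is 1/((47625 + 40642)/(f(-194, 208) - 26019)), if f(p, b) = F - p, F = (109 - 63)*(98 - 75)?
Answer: -24767/88267 ≈ -0.28059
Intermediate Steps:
F = 1058 (F = 46*23 = 1058)
f(p, b) = 1058 - p
1/((47625 + 40642)/(f(-194, 208) - 26019)) = 1/((47625 + 40642)/((1058 - 1*(-194)) - 26019)) = 1/(88267/((1058 + 194) - 26019)) = 1/(88267/(1252 - 26019)) = 1/(88267/(-24767)) = 1/(88267*(-1/24767)) = 1/(-88267/24767) = -24767/88267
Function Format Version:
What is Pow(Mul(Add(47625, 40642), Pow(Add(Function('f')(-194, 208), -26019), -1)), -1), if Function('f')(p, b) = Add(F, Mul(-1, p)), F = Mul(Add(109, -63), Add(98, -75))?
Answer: Rational(-24767, 88267) ≈ -0.28059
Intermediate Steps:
F = 1058 (F = Mul(46, 23) = 1058)
Function('f')(p, b) = Add(1058, Mul(-1, p))
Pow(Mul(Add(47625, 40642), Pow(Add(Function('f')(-194, 208), -26019), -1)), -1) = Pow(Mul(Add(47625, 40642), Pow(Add(Add(1058, Mul(-1, -194)), -26019), -1)), -1) = Pow(Mul(88267, Pow(Add(Add(1058, 194), -26019), -1)), -1) = Pow(Mul(88267, Pow(Add(1252, -26019), -1)), -1) = Pow(Mul(88267, Pow(-24767, -1)), -1) = Pow(Mul(88267, Rational(-1, 24767)), -1) = Pow(Rational(-88267, 24767), -1) = Rational(-24767, 88267)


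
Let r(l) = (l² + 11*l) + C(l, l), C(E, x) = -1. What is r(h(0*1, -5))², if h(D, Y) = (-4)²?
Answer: 185761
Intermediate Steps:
h(D, Y) = 16
r(l) = -1 + l² + 11*l (r(l) = (l² + 11*l) - 1 = -1 + l² + 11*l)
r(h(0*1, -5))² = (-1 + 16² + 11*16)² = (-1 + 256 + 176)² = 431² = 185761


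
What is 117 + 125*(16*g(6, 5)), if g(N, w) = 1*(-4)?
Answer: -7883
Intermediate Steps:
g(N, w) = -4
117 + 125*(16*g(6, 5)) = 117 + 125*(16*(-4)) = 117 + 125*(-64) = 117 - 8000 = -7883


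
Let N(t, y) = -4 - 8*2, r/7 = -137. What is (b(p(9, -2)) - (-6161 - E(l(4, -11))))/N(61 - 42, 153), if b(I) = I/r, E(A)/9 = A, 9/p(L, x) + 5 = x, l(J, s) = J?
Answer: -4160047/13426 ≈ -309.85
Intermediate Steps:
r = -959 (r = 7*(-137) = -959)
p(L, x) = 9/(-5 + x)
E(A) = 9*A
b(I) = -I/959 (b(I) = I/(-959) = I*(-1/959) = -I/959)
N(t, y) = -20 (N(t, y) = -4 - 16 = -20)
(b(p(9, -2)) - (-6161 - E(l(4, -11))))/N(61 - 42, 153) = (-9/(959*(-5 - 2)) - (-6161 - 9*4))/(-20) = (-9/(959*(-7)) - (-6161 - 1*36))*(-1/20) = (-9*(-1)/(959*7) - (-6161 - 36))*(-1/20) = (-1/959*(-9/7) - 1*(-6197))*(-1/20) = (9/6713 + 6197)*(-1/20) = (41600470/6713)*(-1/20) = -4160047/13426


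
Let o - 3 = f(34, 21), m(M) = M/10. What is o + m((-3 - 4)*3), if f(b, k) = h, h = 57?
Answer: 579/10 ≈ 57.900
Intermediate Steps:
f(b, k) = 57
m(M) = M/10 (m(M) = M*(⅒) = M/10)
o = 60 (o = 3 + 57 = 60)
o + m((-3 - 4)*3) = 60 + ((-3 - 4)*3)/10 = 60 + (-7*3)/10 = 60 + (⅒)*(-21) = 60 - 21/10 = 579/10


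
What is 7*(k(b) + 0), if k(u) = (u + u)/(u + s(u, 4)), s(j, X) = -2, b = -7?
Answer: 98/9 ≈ 10.889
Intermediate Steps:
k(u) = 2*u/(-2 + u) (k(u) = (u + u)/(u - 2) = (2*u)/(-2 + u) = 2*u/(-2 + u))
7*(k(b) + 0) = 7*(2*(-7)/(-2 - 7) + 0) = 7*(2*(-7)/(-9) + 0) = 7*(2*(-7)*(-⅑) + 0) = 7*(14/9 + 0) = 7*(14/9) = 98/9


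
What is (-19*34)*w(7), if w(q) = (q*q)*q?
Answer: -221578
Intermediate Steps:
w(q) = q**3 (w(q) = q**2*q = q**3)
(-19*34)*w(7) = -19*34*7**3 = -646*343 = -221578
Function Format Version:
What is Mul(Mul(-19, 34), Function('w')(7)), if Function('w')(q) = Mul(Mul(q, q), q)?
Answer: -221578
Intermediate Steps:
Function('w')(q) = Pow(q, 3) (Function('w')(q) = Mul(Pow(q, 2), q) = Pow(q, 3))
Mul(Mul(-19, 34), Function('w')(7)) = Mul(Mul(-19, 34), Pow(7, 3)) = Mul(-646, 343) = -221578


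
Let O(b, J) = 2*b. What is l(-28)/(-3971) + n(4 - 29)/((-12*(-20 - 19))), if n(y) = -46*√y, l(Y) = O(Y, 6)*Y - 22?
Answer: -1546/3971 - 115*I/234 ≈ -0.38932 - 0.49145*I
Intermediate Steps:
l(Y) = -22 + 2*Y² (l(Y) = (2*Y)*Y - 22 = 2*Y² - 22 = -22 + 2*Y²)
l(-28)/(-3971) + n(4 - 29)/((-12*(-20 - 19))) = (-22 + 2*(-28)²)/(-3971) + (-46*√(4 - 29))/((-12*(-20 - 19))) = (-22 + 2*784)*(-1/3971) + (-230*I)/((-12*(-39))) = (-22 + 1568)*(-1/3971) - 230*I/468 = 1546*(-1/3971) - 230*I*(1/468) = -1546/3971 - 115*I/234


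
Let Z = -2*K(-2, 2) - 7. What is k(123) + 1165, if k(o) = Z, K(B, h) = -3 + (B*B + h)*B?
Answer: 1188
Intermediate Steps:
K(B, h) = -3 + B*(h + B²) (K(B, h) = -3 + (B² + h)*B = -3 + (h + B²)*B = -3 + B*(h + B²))
Z = 23 (Z = -2*(-3 + (-2)³ - 2*2) - 7 = -2*(-3 - 8 - 4) - 7 = -2*(-15) - 7 = 30 - 7 = 23)
k(o) = 23
k(123) + 1165 = 23 + 1165 = 1188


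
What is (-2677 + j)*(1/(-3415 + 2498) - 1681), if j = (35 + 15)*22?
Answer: 2430910806/917 ≈ 2.6509e+6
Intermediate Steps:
j = 1100 (j = 50*22 = 1100)
(-2677 + j)*(1/(-3415 + 2498) - 1681) = (-2677 + 1100)*(1/(-3415 + 2498) - 1681) = -1577*(1/(-917) - 1681) = -1577*(-1/917 - 1681) = -1577*(-1541478/917) = 2430910806/917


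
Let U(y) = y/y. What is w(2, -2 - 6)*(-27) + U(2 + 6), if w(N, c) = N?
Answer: -53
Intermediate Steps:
U(y) = 1
w(2, -2 - 6)*(-27) + U(2 + 6) = 2*(-27) + 1 = -54 + 1 = -53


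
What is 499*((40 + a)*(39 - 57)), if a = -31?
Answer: -80838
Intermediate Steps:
499*((40 + a)*(39 - 57)) = 499*((40 - 31)*(39 - 57)) = 499*(9*(-18)) = 499*(-162) = -80838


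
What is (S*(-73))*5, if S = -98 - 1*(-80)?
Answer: 6570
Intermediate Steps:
S = -18 (S = -98 + 80 = -18)
(S*(-73))*5 = -18*(-73)*5 = 1314*5 = 6570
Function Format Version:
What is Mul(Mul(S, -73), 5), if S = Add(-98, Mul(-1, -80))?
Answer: 6570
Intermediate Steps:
S = -18 (S = Add(-98, 80) = -18)
Mul(Mul(S, -73), 5) = Mul(Mul(-18, -73), 5) = Mul(1314, 5) = 6570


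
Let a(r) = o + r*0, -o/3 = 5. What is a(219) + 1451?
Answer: 1436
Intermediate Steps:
o = -15 (o = -3*5 = -15)
a(r) = -15 (a(r) = -15 + r*0 = -15 + 0 = -15)
a(219) + 1451 = -15 + 1451 = 1436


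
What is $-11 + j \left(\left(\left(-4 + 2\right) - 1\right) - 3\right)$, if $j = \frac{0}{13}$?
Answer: $-11$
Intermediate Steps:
$j = 0$ ($j = 0 \cdot \frac{1}{13} = 0$)
$-11 + j \left(\left(\left(-4 + 2\right) - 1\right) - 3\right) = -11 + 0 \left(\left(\left(-4 + 2\right) - 1\right) - 3\right) = -11 + 0 \left(\left(-2 - 1\right) - 3\right) = -11 + 0 \left(-3 - 3\right) = -11 + 0 \left(-6\right) = -11 + 0 = -11$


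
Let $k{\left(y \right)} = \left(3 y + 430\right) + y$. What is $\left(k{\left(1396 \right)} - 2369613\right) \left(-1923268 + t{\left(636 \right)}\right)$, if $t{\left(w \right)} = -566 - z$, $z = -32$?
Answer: $4547096483398$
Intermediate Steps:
$k{\left(y \right)} = 430 + 4 y$ ($k{\left(y \right)} = \left(430 + 3 y\right) + y = 430 + 4 y$)
$t{\left(w \right)} = -534$ ($t{\left(w \right)} = -566 - -32 = -566 + 32 = -534$)
$\left(k{\left(1396 \right)} - 2369613\right) \left(-1923268 + t{\left(636 \right)}\right) = \left(\left(430 + 4 \cdot 1396\right) - 2369613\right) \left(-1923268 - 534\right) = \left(\left(430 + 5584\right) - 2369613\right) \left(-1923802\right) = \left(6014 - 2369613\right) \left(-1923802\right) = \left(-2363599\right) \left(-1923802\right) = 4547096483398$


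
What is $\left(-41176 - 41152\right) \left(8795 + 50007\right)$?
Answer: $-4841051056$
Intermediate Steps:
$\left(-41176 - 41152\right) \left(8795 + 50007\right) = \left(-82328\right) 58802 = -4841051056$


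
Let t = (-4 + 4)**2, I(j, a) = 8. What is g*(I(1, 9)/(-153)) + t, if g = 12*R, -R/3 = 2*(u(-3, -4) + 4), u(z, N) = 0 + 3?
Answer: 448/17 ≈ 26.353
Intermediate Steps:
u(z, N) = 3
R = -42 (R = -6*(3 + 4) = -6*7 = -3*14 = -42)
g = -504 (g = 12*(-42) = -504)
t = 0 (t = 0**2 = 0)
g*(I(1, 9)/(-153)) + t = -4032/(-153) + 0 = -4032*(-1)/153 + 0 = -504*(-8/153) + 0 = 448/17 + 0 = 448/17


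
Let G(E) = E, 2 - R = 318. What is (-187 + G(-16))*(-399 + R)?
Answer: 145145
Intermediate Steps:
R = -316 (R = 2 - 1*318 = 2 - 318 = -316)
(-187 + G(-16))*(-399 + R) = (-187 - 16)*(-399 - 316) = -203*(-715) = 145145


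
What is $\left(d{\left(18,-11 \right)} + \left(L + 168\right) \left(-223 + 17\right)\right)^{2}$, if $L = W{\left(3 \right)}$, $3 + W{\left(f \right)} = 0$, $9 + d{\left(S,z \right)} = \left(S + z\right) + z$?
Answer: $1156204009$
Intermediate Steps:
$d{\left(S,z \right)} = -9 + S + 2 z$ ($d{\left(S,z \right)} = -9 + \left(\left(S + z\right) + z\right) = -9 + \left(S + 2 z\right) = -9 + S + 2 z$)
$W{\left(f \right)} = -3$ ($W{\left(f \right)} = -3 + 0 = -3$)
$L = -3$
$\left(d{\left(18,-11 \right)} + \left(L + 168\right) \left(-223 + 17\right)\right)^{2} = \left(\left(-9 + 18 + 2 \left(-11\right)\right) + \left(-3 + 168\right) \left(-223 + 17\right)\right)^{2} = \left(\left(-9 + 18 - 22\right) + 165 \left(-206\right)\right)^{2} = \left(-13 - 33990\right)^{2} = \left(-34003\right)^{2} = 1156204009$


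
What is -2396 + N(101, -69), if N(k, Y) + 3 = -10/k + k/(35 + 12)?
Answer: -11378322/4747 ≈ -2396.9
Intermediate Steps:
N(k, Y) = -3 - 10/k + k/47 (N(k, Y) = -3 + (-10/k + k/(35 + 12)) = -3 + (-10/k + k/47) = -3 - 10/k + k/47)
-2396 + N(101, -69) = -2396 + (-3 - 10/101 + (1/47)*101) = -2396 + (-3 - 10*1/101 + 101/47) = -2396 + (-3 - 10/101 + 101/47) = -2396 - 4510/4747 = -11378322/4747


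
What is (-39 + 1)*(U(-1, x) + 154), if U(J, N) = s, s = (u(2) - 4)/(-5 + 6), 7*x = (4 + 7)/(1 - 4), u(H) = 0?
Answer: -5700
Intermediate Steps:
x = -11/21 (x = ((4 + 7)/(1 - 4))/7 = (11/(-3))/7 = (11*(-⅓))/7 = (⅐)*(-11/3) = -11/21 ≈ -0.52381)
s = -4 (s = (0 - 4)/(-5 + 6) = -4/1 = -4*1 = -4)
U(J, N) = -4
(-39 + 1)*(U(-1, x) + 154) = (-39 + 1)*(-4 + 154) = -38*150 = -5700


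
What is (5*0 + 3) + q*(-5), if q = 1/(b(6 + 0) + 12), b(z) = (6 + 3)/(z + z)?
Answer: 133/51 ≈ 2.6078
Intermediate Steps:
b(z) = 9/(2*z) (b(z) = 9/((2*z)) = 9*(1/(2*z)) = 9/(2*z))
q = 4/51 (q = 1/(9/(2*(6 + 0)) + 12) = 1/((9/2)/6 + 12) = 1/((9/2)*(⅙) + 12) = 1/(¾ + 12) = 1/(51/4) = 4/51 ≈ 0.078431)
(5*0 + 3) + q*(-5) = (5*0 + 3) + (4/51)*(-5) = (0 + 3) - 20/51 = 3 - 20/51 = 133/51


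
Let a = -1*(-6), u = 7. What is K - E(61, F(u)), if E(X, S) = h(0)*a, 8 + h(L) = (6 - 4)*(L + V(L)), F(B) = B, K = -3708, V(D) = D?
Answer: -3660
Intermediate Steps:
h(L) = -8 + 4*L (h(L) = -8 + (6 - 4)*(L + L) = -8 + 2*(2*L) = -8 + 4*L)
a = 6
E(X, S) = -48 (E(X, S) = (-8 + 4*0)*6 = (-8 + 0)*6 = -8*6 = -48)
K - E(61, F(u)) = -3708 - 1*(-48) = -3708 + 48 = -3660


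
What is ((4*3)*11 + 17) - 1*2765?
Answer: -2616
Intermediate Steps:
((4*3)*11 + 17) - 1*2765 = (12*11 + 17) - 2765 = (132 + 17) - 2765 = 149 - 2765 = -2616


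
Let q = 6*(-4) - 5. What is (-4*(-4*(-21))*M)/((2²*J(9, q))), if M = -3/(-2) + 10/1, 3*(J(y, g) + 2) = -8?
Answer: 207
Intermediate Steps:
q = -29 (q = -24 - 5 = -29)
J(y, g) = -14/3 (J(y, g) = -2 + (⅓)*(-8) = -2 - 8/3 = -14/3)
M = 23/2 (M = -3*(-½) + 10*1 = 3/2 + 10 = 23/2 ≈ 11.500)
(-4*(-4*(-21))*M)/((2²*J(9, q))) = (-4*(-4*(-21))*23/2)/((2²*(-14/3))) = (-336*23/2)/((4*(-14/3))) = (-4*966)/(-56/3) = -3864*(-3/56) = 207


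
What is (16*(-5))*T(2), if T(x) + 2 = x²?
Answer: -160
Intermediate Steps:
T(x) = -2 + x²
(16*(-5))*T(2) = (16*(-5))*(-2 + 2²) = -80*(-2 + 4) = -80*2 = -160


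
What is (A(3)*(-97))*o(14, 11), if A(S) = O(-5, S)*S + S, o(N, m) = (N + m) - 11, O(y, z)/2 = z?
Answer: -28518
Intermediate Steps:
O(y, z) = 2*z
o(N, m) = -11 + N + m
A(S) = S + 2*S**2 (A(S) = (2*S)*S + S = 2*S**2 + S = S + 2*S**2)
(A(3)*(-97))*o(14, 11) = ((3*(1 + 2*3))*(-97))*(-11 + 14 + 11) = ((3*(1 + 6))*(-97))*14 = ((3*7)*(-97))*14 = (21*(-97))*14 = -2037*14 = -28518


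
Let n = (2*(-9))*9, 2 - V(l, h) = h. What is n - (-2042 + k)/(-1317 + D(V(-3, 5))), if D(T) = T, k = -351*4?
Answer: -108643/660 ≈ -164.61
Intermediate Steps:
V(l, h) = 2 - h
k = -1404
n = -162 (n = -18*9 = -162)
n - (-2042 + k)/(-1317 + D(V(-3, 5))) = -162 - (-2042 - 1404)/(-1317 + (2 - 1*5)) = -162 - (-3446)/(-1317 + (2 - 5)) = -162 - (-3446)/(-1317 - 3) = -162 - (-3446)/(-1320) = -162 - (-3446)*(-1)/1320 = -162 - 1*1723/660 = -162 - 1723/660 = -108643/660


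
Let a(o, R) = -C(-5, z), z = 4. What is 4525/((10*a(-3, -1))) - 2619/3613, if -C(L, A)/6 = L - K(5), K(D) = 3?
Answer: -3521189/346848 ≈ -10.152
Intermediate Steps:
C(L, A) = 18 - 6*L (C(L, A) = -6*(L - 1*3) = -6*(L - 3) = -6*(-3 + L) = 18 - 6*L)
a(o, R) = -48 (a(o, R) = -(18 - 6*(-5)) = -(18 + 30) = -1*48 = -48)
4525/((10*a(-3, -1))) - 2619/3613 = 4525/((10*(-48))) - 2619/3613 = 4525/(-480) - 2619*1/3613 = 4525*(-1/480) - 2619/3613 = -905/96 - 2619/3613 = -3521189/346848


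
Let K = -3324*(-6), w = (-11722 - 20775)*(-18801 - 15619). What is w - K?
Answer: 1118526796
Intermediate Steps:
w = 1118546740 (w = -32497*(-34420) = 1118546740)
K = 19944
w - K = 1118546740 - 1*19944 = 1118546740 - 19944 = 1118526796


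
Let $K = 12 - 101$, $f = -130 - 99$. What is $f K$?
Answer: $20381$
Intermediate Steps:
$f = -229$
$K = -89$ ($K = 12 - 101 = -89$)
$f K = \left(-229\right) \left(-89\right) = 20381$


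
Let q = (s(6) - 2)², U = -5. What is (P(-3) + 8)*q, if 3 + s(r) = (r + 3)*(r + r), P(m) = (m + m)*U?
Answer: 403142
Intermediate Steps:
P(m) = -10*m (P(m) = (m + m)*(-5) = (2*m)*(-5) = -10*m)
s(r) = -3 + 2*r*(3 + r) (s(r) = -3 + (r + 3)*(r + r) = -3 + (3 + r)*(2*r) = -3 + 2*r*(3 + r))
q = 10609 (q = ((-3 + 2*6² + 6*6) - 2)² = ((-3 + 2*36 + 36) - 2)² = ((-3 + 72 + 36) - 2)² = (105 - 2)² = 103² = 10609)
(P(-3) + 8)*q = (-10*(-3) + 8)*10609 = (30 + 8)*10609 = 38*10609 = 403142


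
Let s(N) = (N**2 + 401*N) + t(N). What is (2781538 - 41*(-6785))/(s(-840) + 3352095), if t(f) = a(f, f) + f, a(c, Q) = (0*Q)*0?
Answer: 3059723/3720015 ≈ 0.82250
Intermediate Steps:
a(c, Q) = 0 (a(c, Q) = 0*0 = 0)
t(f) = f (t(f) = 0 + f = f)
s(N) = N**2 + 402*N (s(N) = (N**2 + 401*N) + N = N**2 + 402*N)
(2781538 - 41*(-6785))/(s(-840) + 3352095) = (2781538 - 41*(-6785))/(-840*(402 - 840) + 3352095) = (2781538 + 278185)/(-840*(-438) + 3352095) = 3059723/(367920 + 3352095) = 3059723/3720015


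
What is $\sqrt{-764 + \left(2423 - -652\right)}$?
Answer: $\sqrt{2311} \approx 48.073$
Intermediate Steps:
$\sqrt{-764 + \left(2423 - -652\right)} = \sqrt{-764 + \left(2423 + 652\right)} = \sqrt{-764 + 3075} = \sqrt{2311}$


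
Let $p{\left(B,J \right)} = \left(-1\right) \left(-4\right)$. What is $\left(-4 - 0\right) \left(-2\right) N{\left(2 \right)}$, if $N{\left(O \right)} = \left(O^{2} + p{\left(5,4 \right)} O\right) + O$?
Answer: $112$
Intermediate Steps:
$p{\left(B,J \right)} = 4$
$N{\left(O \right)} = O^{2} + 5 O$ ($N{\left(O \right)} = \left(O^{2} + 4 O\right) + O = O^{2} + 5 O$)
$\left(-4 - 0\right) \left(-2\right) N{\left(2 \right)} = \left(-4 - 0\right) \left(-2\right) 2 \left(5 + 2\right) = \left(-4 + 0\right) \left(-2\right) 2 \cdot 7 = \left(-4\right) \left(-2\right) 14 = 8 \cdot 14 = 112$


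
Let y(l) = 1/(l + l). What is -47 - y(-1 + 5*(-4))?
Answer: -1973/42 ≈ -46.976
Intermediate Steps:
y(l) = 1/(2*l)
-47 - y(-1 + 5*(-4)) = -47 - 1/(2*(-1 + 5*(-4))) = -47 - 1/(2*(-1 - 20)) = -47 - 1/(2*(-21)) = -47 - (-1)/(2*21) = -47 - 1*(-1/42) = -47 + 1/42 = -1973/42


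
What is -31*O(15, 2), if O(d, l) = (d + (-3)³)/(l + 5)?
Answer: 372/7 ≈ 53.143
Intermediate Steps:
O(d, l) = (-27 + d)/(5 + l) (O(d, l) = (d - 27)/(5 + l) = (-27 + d)/(5 + l))
-31*O(15, 2) = -31*(-27 + 15)/(5 + 2) = -31*(-12)/7 = -31*(-12/7) = 372/7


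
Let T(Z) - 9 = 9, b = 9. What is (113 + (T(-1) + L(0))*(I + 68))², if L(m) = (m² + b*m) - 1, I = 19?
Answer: 2534464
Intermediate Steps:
T(Z) = 18 (T(Z) = 9 + 9 = 18)
L(m) = -1 + m² + 9*m (L(m) = (m² + 9*m) - 1 = -1 + m² + 9*m)
(113 + (T(-1) + L(0))*(I + 68))² = (113 + (18 + (-1 + 0² + 9*0))*(19 + 68))² = (113 + (18 + (-1 + 0 + 0))*87)² = (113 + (18 - 1)*87)² = (113 + 17*87)² = (113 + 1479)² = 1592² = 2534464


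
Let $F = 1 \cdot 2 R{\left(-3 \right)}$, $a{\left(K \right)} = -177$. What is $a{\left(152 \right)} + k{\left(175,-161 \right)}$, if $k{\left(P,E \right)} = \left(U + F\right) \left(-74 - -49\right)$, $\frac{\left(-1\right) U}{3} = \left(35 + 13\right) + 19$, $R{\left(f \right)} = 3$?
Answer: $4698$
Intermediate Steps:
$F = 6$ ($F = 1 \cdot 2 \cdot 3 = 2 \cdot 3 = 6$)
$U = -201$ ($U = - 3 \left(\left(35 + 13\right) + 19\right) = - 3 \left(48 + 19\right) = \left(-3\right) 67 = -201$)
$k{\left(P,E \right)} = 4875$ ($k{\left(P,E \right)} = \left(-201 + 6\right) \left(-74 - -49\right) = - 195 \left(-74 + 49\right) = \left(-195\right) \left(-25\right) = 4875$)
$a{\left(152 \right)} + k{\left(175,-161 \right)} = -177 + 4875 = 4698$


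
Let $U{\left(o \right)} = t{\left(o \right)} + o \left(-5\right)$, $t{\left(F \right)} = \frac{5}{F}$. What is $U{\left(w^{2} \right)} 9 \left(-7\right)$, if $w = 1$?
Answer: $0$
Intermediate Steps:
$U{\left(o \right)} = - 5 o + \frac{5}{o}$ ($U{\left(o \right)} = \frac{5}{o} + o \left(-5\right) = \frac{5}{o} - 5 o = - 5 o + \frac{5}{o}$)
$U{\left(w^{2} \right)} 9 \left(-7\right) = \left(- 5 \cdot 1^{2} + \frac{5}{1^{2}}\right) 9 \left(-7\right) = \left(\left(-5\right) 1 + \frac{5}{1}\right) 9 \left(-7\right) = \left(-5 + 5 \cdot 1\right) 9 \left(-7\right) = \left(-5 + 5\right) 9 \left(-7\right) = 0 \cdot 9 \left(-7\right) = 0 \left(-7\right) = 0$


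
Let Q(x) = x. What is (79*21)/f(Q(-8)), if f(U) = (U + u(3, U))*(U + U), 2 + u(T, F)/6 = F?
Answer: 1659/1088 ≈ 1.5248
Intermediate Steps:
u(T, F) = -12 + 6*F
f(U) = 2*U*(-12 + 7*U) (f(U) = (U + (-12 + 6*U))*(U + U) = (-12 + 7*U)*(2*U) = 2*U*(-12 + 7*U))
(79*21)/f(Q(-8)) = (79*21)/((2*(-8)*(-12 + 7*(-8)))) = 1659/((2*(-8)*(-12 - 56))) = 1659/((2*(-8)*(-68))) = 1659/1088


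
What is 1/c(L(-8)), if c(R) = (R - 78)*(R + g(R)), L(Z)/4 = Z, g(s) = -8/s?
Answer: 2/6985 ≈ 0.00028633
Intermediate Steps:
L(Z) = 4*Z
c(R) = (-78 + R)*(R - 8/R) (c(R) = (R - 78)*(R - 8/R) = (-78 + R)*(R - 8/R))
1/c(L(-8)) = 1/(-8 + (4*(-8))² - 312*(-8) + 624/((4*(-8)))) = 1/(-8 + (-32)² - 78*(-32) + 624/(-32)) = 1/(-8 + 1024 + 2496 + 624*(-1/32)) = 1/(-8 + 1024 + 2496 - 39/2) = 1/(6985/2) = 2/6985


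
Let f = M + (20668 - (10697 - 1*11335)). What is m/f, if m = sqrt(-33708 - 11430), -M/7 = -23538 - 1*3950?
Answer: I*sqrt(45138)/213722 ≈ 0.00099408*I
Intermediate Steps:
M = 192416 (M = -7*(-23538 - 1*3950) = -7*(-23538 - 3950) = -7*(-27488) = 192416)
m = I*sqrt(45138) (m = sqrt(-45138) = I*sqrt(45138) ≈ 212.46*I)
f = 213722 (f = 192416 + (20668 - (10697 - 1*11335)) = 192416 + (20668 - (10697 - 11335)) = 192416 + (20668 - 1*(-638)) = 192416 + (20668 + 638) = 192416 + 21306 = 213722)
m/f = (I*sqrt(45138))/213722 = (I*sqrt(45138))*(1/213722) = I*sqrt(45138)/213722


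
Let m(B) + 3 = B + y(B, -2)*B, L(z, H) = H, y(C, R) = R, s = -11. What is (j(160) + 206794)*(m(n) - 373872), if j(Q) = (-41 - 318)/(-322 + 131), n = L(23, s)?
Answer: -14766885132232/191 ≈ -7.7313e+10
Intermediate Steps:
n = -11
m(B) = -3 - B (m(B) = -3 + (B - 2*B) = -3 - B)
j(Q) = 359/191 (j(Q) = -359/(-191) = -359*(-1/191) = 359/191)
(j(160) + 206794)*(m(n) - 373872) = (359/191 + 206794)*((-3 - 1*(-11)) - 373872) = 39498013*((-3 + 11) - 373872)/191 = 39498013*(8 - 373872)/191 = (39498013/191)*(-373864) = -14766885132232/191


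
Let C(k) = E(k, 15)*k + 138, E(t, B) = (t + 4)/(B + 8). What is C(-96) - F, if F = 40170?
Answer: -39648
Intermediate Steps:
E(t, B) = (4 + t)/(8 + B)
C(k) = 138 + k*(4/23 + k/23) (C(k) = ((4 + k)/(8 + 15))*k + 138 = ((4 + k)/23)*k + 138 = (4/23 + k/23)*k + 138 = k*(4/23 + k/23) + 138 = 138 + k*(4/23 + k/23))
C(-96) - F = (138 + (1/23)*(-96)*(4 - 96)) - 1*40170 = (138 + (1/23)*(-96)*(-92)) - 40170 = (138 + 384) - 40170 = 522 - 40170 = -39648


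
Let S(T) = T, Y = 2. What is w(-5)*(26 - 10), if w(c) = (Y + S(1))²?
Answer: 144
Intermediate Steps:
w(c) = 9 (w(c) = (2 + 1)² = 3² = 9)
w(-5)*(26 - 10) = 9*(26 - 10) = 9*16 = 144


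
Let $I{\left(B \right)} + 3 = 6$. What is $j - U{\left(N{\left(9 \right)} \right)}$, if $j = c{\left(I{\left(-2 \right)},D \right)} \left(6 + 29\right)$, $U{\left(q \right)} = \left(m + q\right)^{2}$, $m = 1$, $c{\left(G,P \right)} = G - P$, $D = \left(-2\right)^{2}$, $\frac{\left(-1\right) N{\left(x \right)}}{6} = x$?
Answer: $-2844$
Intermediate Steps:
$N{\left(x \right)} = - 6 x$
$D = 4$
$I{\left(B \right)} = 3$ ($I{\left(B \right)} = -3 + 6 = 3$)
$U{\left(q \right)} = \left(1 + q\right)^{2}$
$j = -35$ ($j = \left(3 - 4\right) \left(6 + 29\right) = \left(3 - 4\right) 35 = \left(-1\right) 35 = -35$)
$j - U{\left(N{\left(9 \right)} \right)} = -35 - \left(1 - 54\right)^{2} = -35 - \left(-53\right)^{2} = -35 - 2809 = -2844$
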